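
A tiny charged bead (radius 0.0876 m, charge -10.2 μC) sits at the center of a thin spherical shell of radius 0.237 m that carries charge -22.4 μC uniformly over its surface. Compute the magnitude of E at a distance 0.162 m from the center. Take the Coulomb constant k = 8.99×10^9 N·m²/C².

Symmetry ⇒ E = E(r) r̂. Gaussian sphere of radius r = 0.162 m (between the bodies, 0.0876 m < r < 0.237 m).
Only the inner charge is enclosed; the outer shell contributes nothing inside itself. Q_enc = -10.2 μC = -1.02×10^-5 C.
By Gauss's law, ∮E·dA = E·4πr² = Q_enc/ε₀.
E = k|Q_enc|/r² = (8.99×10^9)(1.02×10^-5)/(0.162)² = 3.49×10^6 N/C.

|E| = 3.49e6 V/m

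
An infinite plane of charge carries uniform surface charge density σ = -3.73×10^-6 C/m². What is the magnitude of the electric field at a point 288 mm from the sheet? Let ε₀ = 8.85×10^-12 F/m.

|E| ≈ 2.11×10^5 N/C

Choose a cylindrical pillbox piercing the sheet, end faces (area A) parallel to it.
Only the two end caps contribute flux: Φ = 2EA. With Q_enc = σA, Gauss's law gives E = |σ|/(2ε₀).
E = |σ|/(2ε₀) = (3.73×10^-6)/(2·8.85×10^-12) = 2.11e5 N/C.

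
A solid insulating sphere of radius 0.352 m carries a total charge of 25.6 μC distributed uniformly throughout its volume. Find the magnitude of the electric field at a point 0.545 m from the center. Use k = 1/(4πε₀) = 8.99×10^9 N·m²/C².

E = 7.75×10^5 N/C

Use a concentric Gaussian sphere at r = 0.545 m (r > R, so the entire charge is enclosed).
Q_enc = 25.6 μC = 2.56×10^-5 C.
Applying ∮E·dA = Q_enc/ε₀ with Φ = E(4πr²):
E = k|Q_enc|/r² = (8.99×10^9)(2.56e-5)/(0.545)² = 7.75e5 N/C.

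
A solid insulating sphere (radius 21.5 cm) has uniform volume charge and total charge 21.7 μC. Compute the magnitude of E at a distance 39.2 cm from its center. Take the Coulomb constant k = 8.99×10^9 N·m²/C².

Symmetry ⇒ E = E(r) r̂. Gaussian sphere of radius r = 39.2 cm (r > R, so the entire charge is enclosed).
Q_enc = 21.7 μC = 2.17×10^-5 C.
Applying ∮E·dA = Q_enc/ε₀ with Φ = E(4πr²):
E = k|Q_enc|/r² = (8.99×10^9)(2.17e-5)/(0.392)² = 1.27×10^6 N/C.

|E| = 1.27×10^6 N/C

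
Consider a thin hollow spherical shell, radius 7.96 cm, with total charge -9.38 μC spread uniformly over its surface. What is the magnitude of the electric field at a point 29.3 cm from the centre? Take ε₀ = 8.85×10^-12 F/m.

E ≈ 9.82×10^5 N/C

Symmetry ⇒ E = E(r) r̂. Gaussian sphere of radius r = 29.3 cm (r > 7.96 cm).
The entire shell is enclosed: Q_enc = -9.38×10^-6 C.
By Gauss's law, ∮E·dA = E·4πr² = Q_enc/ε₀.
E = |Q_enc|/(4πε₀r²) = (9.38×10^-6)/(4π·8.85×10^-12·(0.293)²) = 9.82×10^5 N/C.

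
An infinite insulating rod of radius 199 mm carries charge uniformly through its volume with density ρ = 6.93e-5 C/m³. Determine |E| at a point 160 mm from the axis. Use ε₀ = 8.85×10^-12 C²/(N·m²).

Coaxial Gaussian cylinder, radius r = 160 mm, length L (r < R).
Enclosed charge per unit length: λ_enc = ρ·πr² = (6.93×10^-5)π(0.16)² = 5.573e-6 C/m.
Since E is radial and uniform over the curved surface, Φ = E·2πrL = Q_enc/ε₀ = λ_enc L/ε₀.
E = |λ_enc|/(2πε₀r) = (5.573×10^-6)/(2π·8.85×10^-12·0.16) = 6.26e5 N/C.

E = 6.26e5 V/m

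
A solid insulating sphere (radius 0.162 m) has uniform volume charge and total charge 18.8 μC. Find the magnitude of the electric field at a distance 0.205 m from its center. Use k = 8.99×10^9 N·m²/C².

E = 4.02×10^6 N/C

Symmetry ⇒ E = E(r) r̂. Gaussian sphere of radius r = 0.205 m (r > R, so the entire charge is enclosed).
Q_enc = 18.8 μC = 1.88×10^-5 C.
Gauss's law: E·4πr² = Q_enc/ε₀.
E = k|Q_enc|/r² = (8.99×10^9)(1.88e-5)/(0.205)² = 4.02e6 N/C.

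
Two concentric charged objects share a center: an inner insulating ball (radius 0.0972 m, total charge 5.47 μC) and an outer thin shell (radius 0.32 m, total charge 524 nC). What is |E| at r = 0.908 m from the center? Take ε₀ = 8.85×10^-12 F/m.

By spherical symmetry E is radial; choose a Gaussian sphere of radius r = 0.908 m (r > 0.32 m, enclosing both).
Q_enc = (5.47 μC) + (524 nC) = 5.994e-6 C.
Since E is radial and uniform over the Gaussian sphere, Φ = E·4πr² = Q_enc/ε₀.
E = |Q_enc|/(4πε₀r²) = (5.994×10^-6)/(4π·8.85×10^-12·(0.908)²) = 6.54×10^4 N/C.

|E| ≈ 6.54×10^4 N/C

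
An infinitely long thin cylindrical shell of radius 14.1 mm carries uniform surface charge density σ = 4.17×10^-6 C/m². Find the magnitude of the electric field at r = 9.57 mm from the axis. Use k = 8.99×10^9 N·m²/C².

|E| = 0 N/C

Take a coaxial cylindrical Gaussian surface of radius r = 9.57 mm and length L (r < 14.1 mm, inside the shell).
All the surface charge lies outside this cylinder: Q_enc = 0, hence E = 0.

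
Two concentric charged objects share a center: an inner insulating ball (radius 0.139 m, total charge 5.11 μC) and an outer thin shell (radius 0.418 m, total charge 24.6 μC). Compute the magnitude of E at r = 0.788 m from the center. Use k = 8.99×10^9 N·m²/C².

|E| = 4.30×10^5 N/C

Use a concentric Gaussian sphere at r = 0.788 m (r > 0.418 m, enclosing both).
Q_enc = (5.11 μC) + (24.6 μC) = 2.971×10^-5 C.
Gauss's law: E·4πr² = Q_enc/ε₀.
E = k|Q_enc|/r² = (8.99×10^9)(2.971×10^-5)/(0.788)² = 4.30×10^5 N/C.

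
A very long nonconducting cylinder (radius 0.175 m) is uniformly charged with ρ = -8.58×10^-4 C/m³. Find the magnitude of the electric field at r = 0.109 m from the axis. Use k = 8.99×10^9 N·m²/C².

E = 5.28×10^6 N/C

Take a coaxial cylindrical Gaussian surface of radius r = 0.109 m and length L (r < R).
Enclosed charge per unit length: λ_enc = ρ·πr² = (-8.58×10^-4)π(0.109)² = -3.203e-5 C/m.
Applying ∮E·dA = Q_enc/ε₀ with the end caps contributing no flux:
E = 2k|λ_enc|/r = 2(8.99×10^9)(3.203×10^-5)/(0.109) = 5.28×10^6 N/C.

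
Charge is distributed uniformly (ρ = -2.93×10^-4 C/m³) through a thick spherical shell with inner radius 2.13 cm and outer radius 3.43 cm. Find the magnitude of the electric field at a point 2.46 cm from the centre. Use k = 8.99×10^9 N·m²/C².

E = 9.52×10^4 N/C

By spherical symmetry E is radial; choose a Gaussian sphere of radius r = 2.46 cm (within the shell material, 2.13 cm < r < 3.43 cm).
Only the shell between 2.13 cm and r is enclosed: Q_enc = ρ·(4π/3)(r³ − a³) = (-2.93×10^-4)·(4π/3)·((0.0246)³ − (0.0213)³) = -6.411×10^-9 C.
Gauss's law: E·4πr² = Q_enc/ε₀.
E = k|Q_enc|/r² = (8.99×10^9)(6.411e-9)/(0.0246)² = 9.52e4 N/C.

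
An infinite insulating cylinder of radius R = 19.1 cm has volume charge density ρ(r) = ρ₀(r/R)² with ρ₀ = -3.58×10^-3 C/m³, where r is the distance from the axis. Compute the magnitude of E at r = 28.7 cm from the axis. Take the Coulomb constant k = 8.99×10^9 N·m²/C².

|E| ≈ 1.29×10^7 V/m

By cylindrical symmetry E is radial; use a coaxial Gaussian cylinder of radius 28.7 cm and length L (r > R, full charge per length enclosed).
λ_enc = 2π ∫₀^R ρ₀(r'/R)^2 r' dr' = 2πρ₀R²/4 = -2.051e-4 C/m.
Since E is radial and uniform over the curved surface, Φ = E·2πrL = Q_enc/ε₀ = λ_enc L/ε₀.
E = 2k|λ_enc|/r = 2(8.99×10^9)(2.051×10^-4)/(0.287) = 1.29e7 N/C.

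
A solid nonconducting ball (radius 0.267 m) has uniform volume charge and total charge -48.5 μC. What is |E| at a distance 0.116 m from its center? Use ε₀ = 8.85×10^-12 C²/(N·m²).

Take a concentric spherical Gaussian surface of radius r = 0.116 m (r < R).
For a uniform sphere the enclosed fraction is (r/R)³, so Q_enc = (-48.5 μC)(0.116/0.267)³ = -3.977×10^-6 C.
Gauss's law: E·4πr² = Q_enc/ε₀.
E = |Q_enc|/(4πε₀r²) = (3.977e-6)/(4π·8.85×10^-12·(0.116)²) = 2.66×10^6 N/C.

E = 2.66×10^6 N/C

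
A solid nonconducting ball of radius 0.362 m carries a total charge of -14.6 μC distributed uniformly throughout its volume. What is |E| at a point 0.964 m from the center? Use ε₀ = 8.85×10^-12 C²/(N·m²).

Use a concentric Gaussian sphere at r = 0.964 m (r > R, so the entire charge is enclosed).
Q_enc = -14.6 μC = -1.46×10^-5 C.
Applying ∮E·dA = Q_enc/ε₀ with Φ = E(4πr²):
E = |Q_enc|/(4πε₀r²) = (1.46×10^-5)/(4π·8.85×10^-12·(0.964)²) = 1.41e5 N/C.

E ≈ 1.41×10^5 V/m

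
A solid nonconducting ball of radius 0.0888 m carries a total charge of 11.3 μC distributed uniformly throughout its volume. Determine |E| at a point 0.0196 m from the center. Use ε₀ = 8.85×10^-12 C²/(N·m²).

Symmetry ⇒ E = E(r) r̂. Gaussian sphere of radius r = 0.0196 m (r < R).
For a uniform sphere the enclosed fraction is (r/R)³, so Q_enc = (11.3 μC)(0.0196/0.0888)³ = 1.215×10^-7 C.
By Gauss's law, ∮E·dA = E·4πr² = Q_enc/ε₀.
E = |Q_enc|/(4πε₀r²) = (1.215×10^-7)/(4π·8.85×10^-12·(0.0196)²) = 2.84×10^6 N/C.

E ≈ 2.84×10^6 V/m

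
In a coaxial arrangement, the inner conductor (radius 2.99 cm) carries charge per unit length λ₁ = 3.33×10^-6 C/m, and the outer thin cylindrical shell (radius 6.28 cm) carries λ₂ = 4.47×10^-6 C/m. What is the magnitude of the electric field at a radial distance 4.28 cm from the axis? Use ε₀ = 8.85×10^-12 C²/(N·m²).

Take a coaxial cylindrical Gaussian surface of radius r = 4.28 cm and length L (between the conductors, 2.99 cm < r < 6.28 cm).
The shell at 6.28 cm lies outside the Gaussian surface, so λ_enc = λ₁ = 3.33×10^-6 C/m.
Since E is radial and uniform over the curved surface, Φ = E·2πrL = Q_enc/ε₀ = λ_enc L/ε₀.
E = |λ_enc|/(2πε₀r) = (3.33e-6)/(2π·8.85×10^-12·0.0428) = 1.40×10^6 N/C.

1.40e6 N/C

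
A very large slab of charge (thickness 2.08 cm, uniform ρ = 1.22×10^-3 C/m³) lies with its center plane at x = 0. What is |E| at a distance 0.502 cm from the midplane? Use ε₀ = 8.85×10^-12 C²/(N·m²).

6.92×10^5 N/C

By symmetry E is perpendicular to the slab. A Gaussian pillbox from −0.502 cm to +0.502 cm (face area A) lies entirely within the slab.
Q_enc = ρ·(2x)·A and flux = 2EA, so 2EA = 2ρxA/ε₀ ⇒ E = |ρ|x/ε₀.
E = (1.22×10^-3)(0.00502)/(8.85×10^-12) = 6.92×10^5 N/C.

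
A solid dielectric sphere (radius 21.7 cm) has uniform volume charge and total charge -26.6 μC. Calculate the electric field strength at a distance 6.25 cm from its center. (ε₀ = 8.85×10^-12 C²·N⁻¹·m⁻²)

Take a concentric spherical Gaussian surface of radius r = 6.25 cm (r < R).
Only the charge within r is enclosed: Q_enc = Q·(r/R)³ = (-26.6 μC)·(6.25 cm/21.7 cm)³ = -6.355×10^-7 C.
Gauss's law: E·4πr² = Q_enc/ε₀.
E = |Q_enc|/(4πε₀r²) = (6.355×10^-7)/(4π·8.85×10^-12·(0.0625)²) = 1.46×10^6 N/C.

E = 1.46e6 N/C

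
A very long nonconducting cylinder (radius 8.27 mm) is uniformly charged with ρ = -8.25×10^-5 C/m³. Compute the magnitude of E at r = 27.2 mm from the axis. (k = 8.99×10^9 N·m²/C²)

Coaxial Gaussian cylinder, radius r = 27.2 mm, length L (r > 8.27 mm, full cross-section enclosed).
λ_enc = ρ·πR² = (-8.25e-5)π(0.00827)² = -1.773e-8 C/m.
Since E is radial and uniform over the curved surface, Φ = E·2πrL = Q_enc/ε₀ = λ_enc L/ε₀.
E = 2k|λ_enc|/r = 2(8.99×10^9)(1.773e-8)/(0.0272) = 1.17e4 N/C.

1.17e4 N/C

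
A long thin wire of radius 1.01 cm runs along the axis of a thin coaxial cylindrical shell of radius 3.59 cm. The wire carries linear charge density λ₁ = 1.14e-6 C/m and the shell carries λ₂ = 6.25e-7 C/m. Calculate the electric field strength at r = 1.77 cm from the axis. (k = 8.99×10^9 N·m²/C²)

Coaxial Gaussian cylinder, radius r = 1.77 cm, length L (between the conductors, 1.01 cm < r < 3.59 cm).
The shell at 3.59 cm lies outside the Gaussian surface, so λ_enc = λ₁ = 1.14×10^-6 C/m.
Gauss's law: E·2πrL = λ_enc L/ε₀.
E = 2k|λ_enc|/r = 2(8.99×10^9)(1.14×10^-6)/(0.0177) = 1.16×10^6 N/C.

|E| = 1.16e6 N/C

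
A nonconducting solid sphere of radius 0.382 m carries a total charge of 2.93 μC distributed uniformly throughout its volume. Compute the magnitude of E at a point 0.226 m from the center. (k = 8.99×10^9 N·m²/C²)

|E| = 1.07×10^5 V/m

Symmetry ⇒ E = E(r) r̂. Gaussian sphere of radius r = 0.226 m (r < R).
Only the charge within r is enclosed: Q_enc = Q·(r/R)³ = (2.93 μC)·(0.226 m/0.382 m)³ = 6.067×10^-7 C.
Since E is radial and uniform over the Gaussian sphere, Φ = E·4πr² = Q_enc/ε₀.
E = k|Q_enc|/r² = (8.99×10^9)(6.067×10^-7)/(0.226)² = 1.07e5 N/C.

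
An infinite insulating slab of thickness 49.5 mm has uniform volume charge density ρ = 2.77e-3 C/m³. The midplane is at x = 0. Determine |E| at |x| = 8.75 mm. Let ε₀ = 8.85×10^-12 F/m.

By symmetry E is perpendicular to the slab. A Gaussian pillbox from −8.75 mm to +8.75 mm (face area A) lies entirely within the slab.
Q_enc = ρ·(2x)·A and flux = 2EA, so 2EA = 2ρxA/ε₀ ⇒ E = |ρ|x/ε₀.
E = (2.77e-3)(0.00875)/(8.85×10^-12) = 2.74×10^6 N/C.

2.74e6 V/m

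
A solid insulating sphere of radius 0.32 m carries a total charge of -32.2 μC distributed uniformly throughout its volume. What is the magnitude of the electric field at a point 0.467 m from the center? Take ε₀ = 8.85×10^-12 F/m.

Use a concentric Gaussian sphere at r = 0.467 m (r > R, so the entire charge is enclosed).
Q_enc = -32.2 μC = -3.22e-5 C.
Applying ∮E·dA = Q_enc/ε₀ with Φ = E(4πr²):
E = |Q_enc|/(4πε₀r²) = (3.22×10^-5)/(4π·8.85×10^-12·(0.467)²) = 1.33e6 N/C.

E = 1.33×10^6 V/m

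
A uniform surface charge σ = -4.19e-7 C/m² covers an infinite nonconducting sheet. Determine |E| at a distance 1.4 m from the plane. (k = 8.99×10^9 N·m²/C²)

The symmetry is planar: E is normal to the sheet and the same magnitude on both sides. Take a pillbox straddling the sheet with end-cap area A.
Flux Φ = 2EA and Q_enc = σA, so 2EA = σA/ε₀ ⇒ E = |σ|/(2ε₀), independent of distance.
E = 2πk|σ| = 2π(8.99×10^9)(4.19×10^-7) = 2.37e4 N/C.

|E| = 2.37×10^4 V/m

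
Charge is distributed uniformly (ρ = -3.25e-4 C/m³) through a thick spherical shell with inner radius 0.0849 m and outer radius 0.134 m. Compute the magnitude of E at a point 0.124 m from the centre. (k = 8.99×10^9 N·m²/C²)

E = 1.03×10^6 N/C

By spherical symmetry E is radial; choose a Gaussian sphere of radius r = 0.124 m (within the shell material, 0.0849 m < r < 0.134 m).
Enclosed charge is the volume from a to r: Q_enc = (4π/3)ρ(r³ − a³) = -1.762×10^-6 C.
Since E is radial and uniform over the Gaussian sphere, Φ = E·4πr² = Q_enc/ε₀.
E = k|Q_enc|/r² = (8.99×10^9)(1.762×10^-6)/(0.124)² = 1.03×10^6 N/C.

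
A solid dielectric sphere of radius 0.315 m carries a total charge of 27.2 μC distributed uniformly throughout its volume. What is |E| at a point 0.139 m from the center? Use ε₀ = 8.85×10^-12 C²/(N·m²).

Symmetry ⇒ E = E(r) r̂. Gaussian sphere of radius r = 0.139 m (r < R).
Only the charge within r is enclosed: Q_enc = Q·(r/R)³ = (27.2 μC)·(0.139 m/0.315 m)³ = 2.337×10^-6 C.
Since E is radial and uniform over the Gaussian sphere, Φ = E·4πr² = Q_enc/ε₀.
E = |Q_enc|/(4πε₀r²) = (2.337×10^-6)/(4π·8.85×10^-12·(0.139)²) = 1.09×10^6 N/C.

E = 1.09e6 N/C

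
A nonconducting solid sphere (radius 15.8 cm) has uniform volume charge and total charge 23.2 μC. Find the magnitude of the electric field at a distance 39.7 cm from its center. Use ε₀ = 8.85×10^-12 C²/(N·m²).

E ≈ 1.32×10^6 V/m

Take a concentric spherical Gaussian surface of radius r = 39.7 cm (r > R, so the entire charge is enclosed).
Q_enc = 23.2 μC = 2.32×10^-5 C.
Gauss's law: E·4πr² = Q_enc/ε₀.
E = |Q_enc|/(4πε₀r²) = (2.32×10^-5)/(4π·8.85×10^-12·(0.397)²) = 1.32e6 N/C.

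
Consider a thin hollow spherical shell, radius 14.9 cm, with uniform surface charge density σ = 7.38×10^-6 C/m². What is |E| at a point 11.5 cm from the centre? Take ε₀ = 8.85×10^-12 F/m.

E = 0

By spherical symmetry E is radial; choose a Gaussian sphere of radius r = 11.5 cm (inside the shell, r < 14.9 cm).
No charge lies within this surface, so Q_enc = 0 and Gauss's law gives E·4πr² = 0 ⇒ E = 0.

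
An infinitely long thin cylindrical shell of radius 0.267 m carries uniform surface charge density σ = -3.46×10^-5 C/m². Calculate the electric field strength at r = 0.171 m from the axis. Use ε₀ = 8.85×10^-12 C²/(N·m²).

|E| = 0 V/m

Choose a coaxial cylinder of radius r = 0.171 m (arbitrary length L) as the Gaussian surface (r < 0.267 m, inside the shell).
All the surface charge lies outside this cylinder: Q_enc = 0, hence E = 0.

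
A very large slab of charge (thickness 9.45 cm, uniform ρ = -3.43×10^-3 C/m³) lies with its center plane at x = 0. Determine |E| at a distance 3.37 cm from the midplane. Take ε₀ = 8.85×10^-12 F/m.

|E| = 1.31×10^7 N/C

By symmetry E is perpendicular to the slab. A Gaussian pillbox from −3.37 cm to +3.37 cm (face area A) lies entirely within the slab.
Q_enc = ρ·(2x)·A and flux = 2EA, so 2EA = 2ρxA/ε₀ ⇒ E = |ρ|x/ε₀.
E = (3.43×10^-3)(0.0337)/(8.85×10^-12) = 1.31×10^7 N/C.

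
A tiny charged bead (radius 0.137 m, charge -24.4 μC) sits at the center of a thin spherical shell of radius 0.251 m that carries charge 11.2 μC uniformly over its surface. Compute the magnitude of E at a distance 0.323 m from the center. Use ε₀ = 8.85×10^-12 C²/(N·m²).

By spherical symmetry E is radial; choose a Gaussian sphere of radius r = 0.323 m (r > 0.251 m, enclosing both).
Q_enc = (-24.4 μC) + (11.2 μC) = -1.32×10^-5 C.
Since E is radial and uniform over the Gaussian sphere, Φ = E·4πr² = Q_enc/ε₀.
E = |Q_enc|/(4πε₀r²) = (1.32e-5)/(4π·8.85×10^-12·(0.323)²) = 1.14×10^6 N/C.

|E| ≈ 1.14×10^6 N/C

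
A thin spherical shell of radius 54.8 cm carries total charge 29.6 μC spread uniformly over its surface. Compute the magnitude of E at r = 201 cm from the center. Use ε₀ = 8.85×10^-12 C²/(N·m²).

Take a concentric spherical Gaussian surface of radius r = 201 cm (r > 54.8 cm).
The entire shell is enclosed: Q_enc = 2.96×10^-5 C.
Since E is radial and uniform over the Gaussian sphere, Φ = E·4πr² = Q_enc/ε₀.
E = |Q_enc|/(4πε₀r²) = (2.96e-5)/(4π·8.85×10^-12·(2.01)²) = 6.59e4 N/C.

|E| = 6.59×10^4 V/m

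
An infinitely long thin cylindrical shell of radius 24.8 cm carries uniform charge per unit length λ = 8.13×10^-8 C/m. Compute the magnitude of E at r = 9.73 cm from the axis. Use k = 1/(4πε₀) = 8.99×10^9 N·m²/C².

Coaxial Gaussian cylinder, radius r = 9.73 cm, length L (r < 24.8 cm, inside the shell).
All the surface charge lies outside this cylinder: Q_enc = 0, hence E = 0.

|E| = 0 N/C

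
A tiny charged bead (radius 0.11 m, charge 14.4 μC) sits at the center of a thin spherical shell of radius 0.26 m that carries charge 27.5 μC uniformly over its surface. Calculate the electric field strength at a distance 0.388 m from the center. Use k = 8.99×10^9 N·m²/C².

By spherical symmetry E is radial; choose a Gaussian sphere of radius r = 0.388 m (r > 0.26 m, enclosing both).
Q_enc = (14.4 μC) + (27.5 μC) = 4.19e-5 C.
Applying ∮E·dA = Q_enc/ε₀ with Φ = E(4πr²):
E = k|Q_enc|/r² = (8.99×10^9)(4.19e-5)/(0.388)² = 2.50×10^6 N/C.

E = 2.50×10^6 V/m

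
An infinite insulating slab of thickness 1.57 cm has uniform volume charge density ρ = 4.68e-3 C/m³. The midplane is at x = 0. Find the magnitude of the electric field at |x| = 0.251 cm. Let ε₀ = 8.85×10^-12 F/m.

1.33×10^6 N/C

By symmetry E is perpendicular to the slab. A Gaussian pillbox from −0.251 cm to +0.251 cm (face area A) lies entirely within the slab.
Q_enc = ρ·(2x)·A and flux = 2EA, so 2EA = 2ρxA/ε₀ ⇒ E = |ρ|x/ε₀.
E = (4.68×10^-3)(0.00251)/(8.85×10^-12) = 1.33×10^6 N/C.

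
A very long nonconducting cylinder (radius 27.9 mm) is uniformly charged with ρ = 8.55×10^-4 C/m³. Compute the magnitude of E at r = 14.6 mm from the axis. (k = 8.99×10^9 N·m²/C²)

|E| ≈ 7.05×10^5 N/C

Take a coaxial cylindrical Gaussian surface of radius r = 14.6 mm and length L (r < R).
Charge inside radius r per length L is ρ·πr²·L, so λ_enc = ρπr² = 5.726×10^-7 C/m.
Since E is radial and uniform over the curved surface, Φ = E·2πrL = Q_enc/ε₀ = λ_enc L/ε₀.
E = 2k|λ_enc|/r = 2(8.99×10^9)(5.726×10^-7)/(0.0146) = 7.05×10^5 N/C.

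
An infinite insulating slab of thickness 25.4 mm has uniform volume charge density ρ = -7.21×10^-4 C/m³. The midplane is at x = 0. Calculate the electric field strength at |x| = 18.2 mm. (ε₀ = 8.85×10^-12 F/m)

|E| = 1.03×10^6 N/C

The point |x| = 18.2 mm lies outside the slab (half-thickness 0.0127 m). A symmetric pillbox spanning the full slab encloses Q_enc = ρ·d·A.
Flux = 2EA ⇒ E = |ρ|d/(2ε₀), independent of distance outside.
E = (7.21×10^-4)(0.0254)/(2·8.85×10^-12) = 1.03e6 N/C.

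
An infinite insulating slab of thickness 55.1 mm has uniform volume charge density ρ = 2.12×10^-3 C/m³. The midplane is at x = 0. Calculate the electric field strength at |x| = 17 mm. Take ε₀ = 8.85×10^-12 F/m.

By symmetry E is perpendicular to the slab. A Gaussian pillbox from −17 mm to +17 mm (face area A) lies entirely within the slab.
Q_enc = ρ·(2x)·A and flux = 2EA, so 2EA = 2ρxA/ε₀ ⇒ E = |ρ|x/ε₀.
E = (2.12e-3)(0.017)/(8.85×10^-12) = 4.07×10^6 N/C.

E ≈ 4.07e6 N/C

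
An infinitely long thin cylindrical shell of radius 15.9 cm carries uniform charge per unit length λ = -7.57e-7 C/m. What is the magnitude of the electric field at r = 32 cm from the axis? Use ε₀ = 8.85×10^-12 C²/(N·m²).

Coaxial Gaussian cylinder, radius r = 32 cm, length L (r > 15.9 cm).
The full line charge is enclosed: λ_enc = -7.57×10^-7 C/m.
Since E is radial and uniform over the curved surface, Φ = E·2πrL = Q_enc/ε₀ = λ_enc L/ε₀.
E = |λ_enc|/(2πε₀r) = (7.57e-7)/(2π·8.85×10^-12·0.32) = 4.25e4 N/C.

E = 4.25×10^4 V/m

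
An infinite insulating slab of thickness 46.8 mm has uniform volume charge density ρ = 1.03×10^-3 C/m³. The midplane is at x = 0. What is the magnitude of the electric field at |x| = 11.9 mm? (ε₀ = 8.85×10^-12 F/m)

By symmetry E is perpendicular to the slab. A Gaussian pillbox from −11.9 mm to +11.9 mm (face area A) lies entirely within the slab.
Q_enc = ρ·(2x)·A and flux = 2EA, so 2EA = 2ρxA/ε₀ ⇒ E = |ρ|x/ε₀.
E = (1.03e-3)(0.0119)/(8.85×10^-12) = 1.38e6 N/C.

E ≈ 1.38e6 N/C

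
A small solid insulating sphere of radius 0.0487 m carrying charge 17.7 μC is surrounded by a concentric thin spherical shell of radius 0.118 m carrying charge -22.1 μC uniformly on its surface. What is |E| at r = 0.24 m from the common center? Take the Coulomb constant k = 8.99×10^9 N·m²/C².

Use a concentric Gaussian sphere at r = 0.24 m (r > 0.118 m, enclosing both).
Q_enc = (17.7 μC) + (-22.1 μC) = -4.40e-6 C.
Gauss's law: E·4πr² = Q_enc/ε₀.
E = k|Q_enc|/r² = (8.99×10^9)(4.40×10^-6)/(0.24)² = 6.87e5 N/C.

E ≈ 6.87e5 V/m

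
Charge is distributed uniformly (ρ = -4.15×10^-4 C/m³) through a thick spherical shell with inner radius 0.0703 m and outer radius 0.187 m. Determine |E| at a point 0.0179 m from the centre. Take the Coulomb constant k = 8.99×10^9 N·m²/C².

E = 0 (no enclosed charge)

Take a concentric spherical Gaussian surface of radius r = 0.0179 m (r < 0.0703 m, inside the empty cavity).
Q_enc = 0 (all charge lies at larger r); Gauss's law gives E = 0.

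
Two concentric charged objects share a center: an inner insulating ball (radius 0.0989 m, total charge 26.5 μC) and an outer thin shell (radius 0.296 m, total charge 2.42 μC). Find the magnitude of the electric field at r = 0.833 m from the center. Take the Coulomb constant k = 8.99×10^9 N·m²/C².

3.75e5 V/m

Use a concentric Gaussian sphere at r = 0.833 m (r > 0.296 m, enclosing both).
Q_enc = (26.5 μC) + (2.42 μC) = 2.892e-5 C.
Since E is radial and uniform over the Gaussian sphere, Φ = E·4πr² = Q_enc/ε₀.
E = k|Q_enc|/r² = (8.99×10^9)(2.892×10^-5)/(0.833)² = 3.75×10^5 N/C.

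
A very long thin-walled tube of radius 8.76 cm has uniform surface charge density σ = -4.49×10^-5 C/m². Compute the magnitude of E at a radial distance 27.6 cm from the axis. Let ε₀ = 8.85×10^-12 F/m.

|E| = 1.61e6 V/m

Take a coaxial cylindrical Gaussian surface of radius r = 27.6 cm and length L (r > 8.76 cm).
The whole shell is enclosed: λ_enc = σ·2πR = (-4.49×10^-5)·2π·(0.0876) = -2.471e-5 C/m.
Since E is radial and uniform over the curved surface, Φ = E·2πrL = Q_enc/ε₀ = λ_enc L/ε₀.
E = |λ_enc|/(2πε₀r) = (2.471e-5)/(2π·8.85×10^-12·0.276) = 1.61×10^6 N/C.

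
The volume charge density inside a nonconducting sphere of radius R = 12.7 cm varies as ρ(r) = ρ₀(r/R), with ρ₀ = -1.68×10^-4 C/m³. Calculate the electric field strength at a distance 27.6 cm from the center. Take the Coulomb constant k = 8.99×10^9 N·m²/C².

Symmetry ⇒ E = E(r) r̂. Gaussian sphere of radius r = 27.6 cm (r > R, all charge enclosed).
Q_enc = 4π ∫₀^R ρ₀(r'/R)^1 r'² dr' = 4πρ₀R³/4 = -1.081×10^-6 C.
Gauss's law: E·4πr² = Q_enc/ε₀.
E = k|Q_enc|/r² = (8.99×10^9)(1.081e-6)/(0.276)² = 1.28×10^5 N/C.

|E| ≈ 1.28e5 V/m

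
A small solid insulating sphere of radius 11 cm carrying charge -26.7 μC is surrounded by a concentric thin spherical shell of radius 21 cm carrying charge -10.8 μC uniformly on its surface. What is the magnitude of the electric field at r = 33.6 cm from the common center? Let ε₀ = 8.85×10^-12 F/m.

Take a concentric spherical Gaussian surface of radius r = 33.6 cm (r > 21 cm, enclosing both).
Q_enc = (-26.7 μC) + (-10.8 μC) = -3.75×10^-5 C.
By Gauss's law, ∮E·dA = E·4πr² = Q_enc/ε₀.
E = |Q_enc|/(4πε₀r²) = (3.75×10^-5)/(4π·8.85×10^-12·(0.336)²) = 2.99×10^6 N/C.

|E| = 2.99e6 N/C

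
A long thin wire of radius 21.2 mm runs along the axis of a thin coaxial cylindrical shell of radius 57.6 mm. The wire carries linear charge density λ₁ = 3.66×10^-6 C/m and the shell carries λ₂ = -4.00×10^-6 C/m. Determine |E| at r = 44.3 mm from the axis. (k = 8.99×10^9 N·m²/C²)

Choose a coaxial cylinder of radius r = 44.3 mm (arbitrary length L) as the Gaussian surface (between the conductors, 21.2 mm < r < 57.6 mm).
Only the inner wire is enclosed; the outer shell contributes nothing inside itself. λ_enc = λ₁ = 3.66×10^-6 C/m.
Applying ∮E·dA = Q_enc/ε₀ with the end caps contributing no flux:
E = 2k|λ_enc|/r = 2(8.99×10^9)(3.66e-6)/(0.0443) = 1.49e6 N/C.

1.49×10^6 V/m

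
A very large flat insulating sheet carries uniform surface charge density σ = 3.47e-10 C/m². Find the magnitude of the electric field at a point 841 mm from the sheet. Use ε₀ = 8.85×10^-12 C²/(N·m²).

The symmetry is planar: E is normal to the sheet and the same magnitude on both sides. Take a pillbox straddling the sheet with end-cap area A.
Only the two end caps contribute flux: Φ = 2EA. With Q_enc = σA, Gauss's law gives E = |σ|/(2ε₀).
E = |σ|/(2ε₀) = (3.47×10^-10)/(2·8.85×10^-12) = 19.6 N/C.

|E| = 19.6 V/m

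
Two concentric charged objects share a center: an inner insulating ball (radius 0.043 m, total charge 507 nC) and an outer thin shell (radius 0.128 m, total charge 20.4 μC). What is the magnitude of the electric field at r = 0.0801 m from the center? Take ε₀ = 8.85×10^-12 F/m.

|E| ≈ 7.11×10^5 N/C

By spherical symmetry E is radial; choose a Gaussian sphere of radius r = 0.0801 m (between the bodies, 0.043 m < r < 0.128 m).
The shell at 0.128 m lies outside the Gaussian surface, so Q_enc = 507 nC = 5.07×10^-7 C.
Gauss's law: E·4πr² = Q_enc/ε₀.
E = |Q_enc|/(4πε₀r²) = (5.07×10^-7)/(4π·8.85×10^-12·(0.0801)²) = 7.11×10^5 N/C.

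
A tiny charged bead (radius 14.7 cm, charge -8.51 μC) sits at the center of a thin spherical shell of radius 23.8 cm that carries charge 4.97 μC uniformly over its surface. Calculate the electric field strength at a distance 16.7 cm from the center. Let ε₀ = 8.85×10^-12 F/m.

By spherical symmetry E is radial; choose a Gaussian sphere of radius r = 16.7 cm (between the bodies, 14.7 cm < r < 23.8 cm).
Only the inner charge is enclosed; the outer shell contributes nothing inside itself. Q_enc = -8.51 μC = -8.51×10^-6 C.
Since E is radial and uniform over the Gaussian sphere, Φ = E·4πr² = Q_enc/ε₀.
E = |Q_enc|/(4πε₀r²) = (8.51e-6)/(4π·8.85×10^-12·(0.167)²) = 2.74×10^6 N/C.

2.74e6 N/C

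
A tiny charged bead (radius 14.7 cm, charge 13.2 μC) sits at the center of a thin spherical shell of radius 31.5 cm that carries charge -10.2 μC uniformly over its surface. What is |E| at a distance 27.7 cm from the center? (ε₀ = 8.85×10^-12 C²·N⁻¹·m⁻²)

Take a concentric spherical Gaussian surface of radius r = 27.7 cm (between the bodies, 14.7 cm < r < 31.5 cm).
Only the inner charge is enclosed; the outer shell contributes nothing inside itself. Q_enc = 13.2 μC = 1.32×10^-5 C.
Applying ∮E·dA = Q_enc/ε₀ with Φ = E(4πr²):
E = |Q_enc|/(4πε₀r²) = (1.32×10^-5)/(4π·8.85×10^-12·(0.277)²) = 1.55×10^6 N/C.

|E| = 1.55×10^6 N/C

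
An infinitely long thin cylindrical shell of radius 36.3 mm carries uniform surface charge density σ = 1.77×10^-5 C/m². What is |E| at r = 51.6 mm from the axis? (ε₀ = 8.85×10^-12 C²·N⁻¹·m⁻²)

|E| ≈ 1.41e6 N/C

Coaxial Gaussian cylinder, radius r = 51.6 mm, length L (r > 36.3 mm).
The whole shell is enclosed: λ_enc = σ·2πR = (1.77×10^-5)·2π·(0.0363) = 4.037e-6 C/m.
Applying ∮E·dA = Q_enc/ε₀ with the end caps contributing no flux:
E = |λ_enc|/(2πε₀r) = (4.037×10^-6)/(2π·8.85×10^-12·0.0516) = 1.41×10^6 N/C.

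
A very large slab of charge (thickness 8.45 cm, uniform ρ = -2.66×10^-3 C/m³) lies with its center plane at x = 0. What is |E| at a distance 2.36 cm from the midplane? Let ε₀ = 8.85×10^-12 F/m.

|E| = 7.09×10^6 N/C

By symmetry E is perpendicular to the slab. A Gaussian pillbox from −2.36 cm to +2.36 cm (face area A) lies entirely within the slab.
Q_enc = ρ·(2x)·A and flux = 2EA, so 2EA = 2ρxA/ε₀ ⇒ E = |ρ|x/ε₀.
E = (2.66×10^-3)(0.0236)/(8.85×10^-12) = 7.09e6 N/C.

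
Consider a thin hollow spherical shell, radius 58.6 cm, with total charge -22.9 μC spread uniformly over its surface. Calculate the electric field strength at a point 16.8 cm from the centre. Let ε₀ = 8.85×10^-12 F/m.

E = 0

By spherical symmetry E is radial; choose a Gaussian sphere of radius r = 16.8 cm (inside the shell, r < 58.6 cm).
No charge lies within this surface, so Q_enc = 0 and Gauss's law gives E·4πr² = 0 ⇒ E = 0.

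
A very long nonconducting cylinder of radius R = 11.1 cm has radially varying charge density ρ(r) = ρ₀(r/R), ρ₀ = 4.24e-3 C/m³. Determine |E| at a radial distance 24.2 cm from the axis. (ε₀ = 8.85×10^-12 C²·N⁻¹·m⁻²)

|E| ≈ 8.13×10^6 N/C

Choose a coaxial cylinder of radius r = 24.2 cm (arbitrary length L) as the Gaussian surface (r > R, full charge per length enclosed).
λ_enc = 2π ∫₀^R ρ₀(r'/R)^1 r' dr' = 2πρ₀R²/3 = 1.094×10^-4 C/m.
By Gauss's law (flux through the curved wall only), E·2πrL = λ_enc L/ε₀.
E = |λ_enc|/(2πε₀r) = (1.094e-4)/(2π·8.85×10^-12·0.242) = 8.13e6 N/C.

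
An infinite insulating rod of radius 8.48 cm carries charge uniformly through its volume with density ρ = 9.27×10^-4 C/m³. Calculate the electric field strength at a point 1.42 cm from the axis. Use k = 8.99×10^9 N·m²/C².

|E| ≈ 7.44e5 N/C

By cylindrical symmetry E is radial; use a coaxial Gaussian cylinder of radius 1.42 cm and length L (r < R).
Charge inside radius r per length L is ρ·πr²·L, so λ_enc = ρπr² = 5.872×10^-7 C/m.
By Gauss's law (flux through the curved wall only), E·2πrL = λ_enc L/ε₀.
E = 2k|λ_enc|/r = 2(8.99×10^9)(5.872×10^-7)/(0.0142) = 7.44×10^5 N/C.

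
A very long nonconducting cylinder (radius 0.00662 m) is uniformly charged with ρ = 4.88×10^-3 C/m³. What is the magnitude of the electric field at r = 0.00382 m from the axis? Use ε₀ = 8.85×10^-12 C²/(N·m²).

E ≈ 1.05×10^6 V/m

By cylindrical symmetry E is radial; use a coaxial Gaussian cylinder of radius 0.00382 m and length L (r < R).
Charge inside radius r per length L is ρ·πr²·L, so λ_enc = ρπr² = 2.237×10^-7 C/m.
Gauss's law: E·2πrL = λ_enc L/ε₀.
E = |λ_enc|/(2πε₀r) = (2.237e-7)/(2π·8.85×10^-12·0.00382) = 1.05e6 N/C.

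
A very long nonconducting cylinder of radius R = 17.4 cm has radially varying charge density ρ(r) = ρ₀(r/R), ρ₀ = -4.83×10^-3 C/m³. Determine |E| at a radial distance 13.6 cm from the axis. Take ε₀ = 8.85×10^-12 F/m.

Choose a coaxial cylinder of radius r = 13.6 cm (arbitrary length L) as the Gaussian surface (r < R).
λ_enc = ∫₀^r ρ(r')·2πr' dr' = (2πρ₀/R)·r^3/3 = -1.462×10^-4 C/m.
By Gauss's law (flux through the curved wall only), E·2πrL = λ_enc L/ε₀.
E = |λ_enc|/(2πε₀r) = (1.462×10^-4)/(2π·8.85×10^-12·0.136) = 1.93×10^7 N/C.

1.93×10^7 N/C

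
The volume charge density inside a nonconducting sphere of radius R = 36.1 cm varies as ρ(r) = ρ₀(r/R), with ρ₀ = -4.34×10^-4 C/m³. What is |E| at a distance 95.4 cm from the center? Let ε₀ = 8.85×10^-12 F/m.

|E| ≈ 6.34×10^5 V/m

By spherical symmetry E is radial; choose a Gaussian sphere of radius r = 95.4 cm (r > R, all charge enclosed).
Q_enc = 4π ∫₀^R ρ₀(r'/R)^1 r'² dr' = 4πρ₀R³/4 = -6.414e-5 C.
Gauss's law: E·4πr² = Q_enc/ε₀.
E = |Q_enc|/(4πε₀r²) = (6.414×10^-5)/(4π·8.85×10^-12·(0.954)²) = 6.34×10^5 N/C.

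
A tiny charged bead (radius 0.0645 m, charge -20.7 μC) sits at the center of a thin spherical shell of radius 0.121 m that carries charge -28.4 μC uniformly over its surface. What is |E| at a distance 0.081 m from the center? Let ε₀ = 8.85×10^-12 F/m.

E = 2.84×10^7 N/C

By spherical symmetry E is radial; choose a Gaussian sphere of radius r = 0.081 m (between the bodies, 0.0645 m < r < 0.121 m).
The shell at 0.121 m lies outside the Gaussian surface, so Q_enc = -20.7 μC = -2.07e-5 C.
Since E is radial and uniform over the Gaussian sphere, Φ = E·4πr² = Q_enc/ε₀.
E = |Q_enc|/(4πε₀r²) = (2.07×10^-5)/(4π·8.85×10^-12·(0.081)²) = 2.84×10^7 N/C.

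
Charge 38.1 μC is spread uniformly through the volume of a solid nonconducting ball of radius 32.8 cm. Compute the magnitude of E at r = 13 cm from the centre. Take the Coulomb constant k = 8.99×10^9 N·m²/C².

|E| ≈ 1.26×10^6 N/C

By spherical symmetry E is radial; choose a Gaussian sphere of radius r = 13 cm (r < R).
For a uniform sphere the enclosed fraction is (r/R)³, so Q_enc = (38.1 μC)(0.13/0.328)³ = 2.372e-6 C.
Gauss's law: E·4πr² = Q_enc/ε₀.
E = k|Q_enc|/r² = (8.99×10^9)(2.372×10^-6)/(0.13)² = 1.26×10^6 N/C.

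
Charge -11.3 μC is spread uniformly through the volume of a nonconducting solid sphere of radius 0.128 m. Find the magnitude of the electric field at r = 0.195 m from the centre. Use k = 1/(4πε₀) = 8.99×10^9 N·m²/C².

Take a concentric spherical Gaussian surface of radius r = 0.195 m (r > R, so the entire charge is enclosed).
Q_enc = -11.3 μC = -1.13×10^-5 C.
By Gauss's law, ∮E·dA = E·4πr² = Q_enc/ε₀.
E = k|Q_enc|/r² = (8.99×10^9)(1.13×10^-5)/(0.195)² = 2.67e6 N/C.

|E| ≈ 2.67×10^6 N/C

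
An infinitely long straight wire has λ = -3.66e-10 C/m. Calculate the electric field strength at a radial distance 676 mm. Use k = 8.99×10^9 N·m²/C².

By cylindrical symmetry E is radial; use a coaxial Gaussian cylinder of radius 676 mm and length L.
Q_enc = λL, so λ_enc = -3.66e-10 C/m.
Applying ∮E·dA = Q_enc/ε₀ with the end caps contributing no flux:
E = 2k|λ_enc|/r = 2(8.99×10^9)(3.66×10^-10)/(0.676) = 9.73 N/C.

|E| ≈ 9.73 N/C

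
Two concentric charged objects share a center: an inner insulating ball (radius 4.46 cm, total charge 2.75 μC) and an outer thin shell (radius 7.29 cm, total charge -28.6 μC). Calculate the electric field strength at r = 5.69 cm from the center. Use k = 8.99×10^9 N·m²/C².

Use a concentric Gaussian sphere at r = 5.69 cm (between the bodies, 4.46 cm < r < 7.29 cm).
The shell at 7.29 cm lies outside the Gaussian surface, so Q_enc = 2.75 μC = 2.75×10^-6 C.
Gauss's law: E·4πr² = Q_enc/ε₀.
E = k|Q_enc|/r² = (8.99×10^9)(2.75e-6)/(0.0569)² = 7.64×10^6 N/C.

E ≈ 7.64e6 V/m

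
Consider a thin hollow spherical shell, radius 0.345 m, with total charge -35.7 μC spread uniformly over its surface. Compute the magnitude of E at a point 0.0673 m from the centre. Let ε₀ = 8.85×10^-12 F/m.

Symmetry ⇒ E = E(r) r̂. Gaussian sphere of radius r = 0.0673 m (inside the shell, r < 0.345 m).
All the charge is outside the Gaussian surface: Q_enc = 0, hence E = 0 everywhere inside the shell.

E = 0 (no enclosed charge)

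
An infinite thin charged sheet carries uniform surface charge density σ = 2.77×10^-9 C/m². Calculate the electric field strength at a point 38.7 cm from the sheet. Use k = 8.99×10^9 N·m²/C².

156 V/m

The symmetry is planar: E is normal to the sheet and the same magnitude on both sides. Take a pillbox straddling the sheet with end-cap area A.
Only the two end caps contribute flux: Φ = 2EA. With Q_enc = σA, Gauss's law gives E = |σ|/(2ε₀).
E = 2πk|σ| = 2π(8.99×10^9)(2.77×10^-9) = 156 N/C.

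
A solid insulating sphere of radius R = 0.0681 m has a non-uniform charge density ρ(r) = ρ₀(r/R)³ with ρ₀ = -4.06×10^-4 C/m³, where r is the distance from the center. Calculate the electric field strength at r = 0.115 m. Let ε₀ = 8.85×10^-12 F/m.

|E| = 1.83×10^5 V/m

Symmetry ⇒ E = E(r) r̂. Gaussian sphere of radius r = 0.115 m (r > R, all charge enclosed).
Q_enc = 4π ∫₀^R ρ₀(r'/R)^3 r'² dr' = 4πρ₀R³/6 = -2.686×10^-7 C.
Applying ∮E·dA = Q_enc/ε₀ with Φ = E(4πr²):
E = |Q_enc|/(4πε₀r²) = (2.686×10^-7)/(4π·8.85×10^-12·(0.115)²) = 1.83×10^5 N/C.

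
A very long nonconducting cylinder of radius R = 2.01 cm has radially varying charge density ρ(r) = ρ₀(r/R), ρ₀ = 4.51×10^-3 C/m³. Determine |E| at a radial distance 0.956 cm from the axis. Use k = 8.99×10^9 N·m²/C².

By cylindrical symmetry E is radial; use a coaxial Gaussian cylinder of radius 0.956 cm and length L (r < R).
λ_enc = ∫₀^r ρ(r')·2πr' dr' = (2πρ₀/R)·r^3/3 = 4.106×10^-7 C/m.
By Gauss's law (flux through the curved wall only), E·2πrL = λ_enc L/ε₀.
E = 2k|λ_enc|/r = 2(8.99×10^9)(4.106×10^-7)/(0.00956) = 7.72×10^5 N/C.

E = 7.72e5 V/m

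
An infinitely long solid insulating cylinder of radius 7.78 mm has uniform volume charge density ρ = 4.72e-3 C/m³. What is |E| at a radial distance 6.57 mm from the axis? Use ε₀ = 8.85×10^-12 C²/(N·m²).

|E| = 1.75×10^6 V/m

By cylindrical symmetry E is radial; use a coaxial Gaussian cylinder of radius 6.57 mm and length L (r < R).
Enclosed charge per unit length: λ_enc = ρ·πr² = (4.72×10^-3)π(0.00657)² = 6.401e-7 C/m.
By Gauss's law (flux through the curved wall only), E·2πrL = λ_enc L/ε₀.
E = |λ_enc|/(2πε₀r) = (6.401×10^-7)/(2π·8.85×10^-12·0.00657) = 1.75×10^6 N/C.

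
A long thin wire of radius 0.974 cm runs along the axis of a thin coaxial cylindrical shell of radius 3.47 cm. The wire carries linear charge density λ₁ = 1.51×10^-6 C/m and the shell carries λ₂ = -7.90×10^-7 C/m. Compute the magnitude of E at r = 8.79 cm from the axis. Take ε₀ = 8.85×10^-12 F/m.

Choose a coaxial cylinder of radius r = 8.79 cm (arbitrary length L) as the Gaussian surface (r > 3.47 cm, enclosing both).
λ_enc = λ₁ + λ₂ = (1.51×10^-6) + (-7.90e-7) = 7.20e-7 C/m.
By Gauss's law (flux through the curved wall only), E·2πrL = λ_enc L/ε₀.
E = |λ_enc|/(2πε₀r) = (7.20×10^-7)/(2π·8.85×10^-12·0.0879) = 1.47×10^5 N/C.

1.47×10^5 N/C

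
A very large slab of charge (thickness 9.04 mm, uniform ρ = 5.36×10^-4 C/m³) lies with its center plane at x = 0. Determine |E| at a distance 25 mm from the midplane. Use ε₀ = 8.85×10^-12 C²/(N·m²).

The point |x| = 25 mm lies outside the slab (half-thickness 0.00452 m). A symmetric pillbox spanning the full slab encloses Q_enc = ρ·d·A.
Flux = 2EA ⇒ E = |ρ|d/(2ε₀), independent of distance outside.
E = (5.36e-4)(0.00904)/(2·8.85×10^-12) = 2.74×10^5 N/C.

E = 2.74e5 V/m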